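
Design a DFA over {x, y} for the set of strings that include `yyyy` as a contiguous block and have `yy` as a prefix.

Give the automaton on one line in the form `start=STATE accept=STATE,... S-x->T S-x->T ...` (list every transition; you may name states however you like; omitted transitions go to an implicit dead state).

start=A accept=K A-x->B A-y->C B-x->B B-y->D C-x->B C-y->E D-x->B D-y->F E-x->G E-y->H F-x->B F-y->I G-x->G G-y->J H-x->G H-y->K I-x->B I-y->L J-x->G J-y->E K-x->K K-y->K L-x->L L-y->L

Handle the two conditions separately and then intersect. One (5 states) tracks whether and how much of `yyyy` has been seen; the other (4 states) tracks whether the input so far still matches the prefix `yy`. Each combined state is a pair, one component from each; accept when both components accept.
       x  y 
>  A   B  C 
   B   B  D 
   C   B  E 
   D   B  F 
   E   G  H 
   F   B  I 
   G   G  J 
   H   G  K 
   I   B  L 
   J   G  E 
 * K   K  K 
   L   L  L 
(> = start, * = accepting)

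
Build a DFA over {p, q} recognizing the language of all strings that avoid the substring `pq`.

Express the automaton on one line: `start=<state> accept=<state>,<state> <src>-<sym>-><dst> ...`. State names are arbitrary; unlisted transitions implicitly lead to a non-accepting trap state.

This is the complement of 'contains `pq`'. Use the same substring-matching states — A through C holding how much of `pq` has just been matched — but flip the accepting set: everything except the trap C accepts.
       p  q 
>* A   B  A 
 * B   B  C 
   C   C  C 
(> = start, * = accepting)

start=A accept=A,B A-p->B A-q->A B-p->B B-q->C C-p->C C-q->C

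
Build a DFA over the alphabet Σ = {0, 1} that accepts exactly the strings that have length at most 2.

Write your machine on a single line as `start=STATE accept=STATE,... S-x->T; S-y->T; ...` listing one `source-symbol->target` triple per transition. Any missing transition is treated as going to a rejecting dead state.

start=q0; accept=q0,q1,q2; q0-0->q1; q0-1->q1; q1-0->q2; q1-1->q2; q2-0->q3; q2-1->q3; q3-0->q3; q3-1->q3

Count input length up to 3: every symbol moves from q0 toward q3, which means 'more than 2' and absorbs. Accept from {q0, q1, q2}.
4 states suffice.
        0   1  
>* q0   q1  q1 
 * q1   q2  q2 
 * q2   q3  q3 
   q3   q3  q3 
(> = start, * = accepting)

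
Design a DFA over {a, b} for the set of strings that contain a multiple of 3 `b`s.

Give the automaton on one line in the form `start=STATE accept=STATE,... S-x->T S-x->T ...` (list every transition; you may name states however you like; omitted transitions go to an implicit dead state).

start=q0 accept=q0 q0-a->q0 q0-b->q1 q1-a->q1 q1-b->q2 q2-a->q2 q2-b->q0

The only thing that matters is how many `b`s have appeared, reduced mod 3. Use one state per residue: q0 for 0, …, q2 for 2. Reading `b` moves to the next residue; anything else stays put. q0 is accepting.
        a   b  
>* q0   q0  q1 
   q1   q1  q2 
   q2   q2  q0 
(> = start, * = accepting)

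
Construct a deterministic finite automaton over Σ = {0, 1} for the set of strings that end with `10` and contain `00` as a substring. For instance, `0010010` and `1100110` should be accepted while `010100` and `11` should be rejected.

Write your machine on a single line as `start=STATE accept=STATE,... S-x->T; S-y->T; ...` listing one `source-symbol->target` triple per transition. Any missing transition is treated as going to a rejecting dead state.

Handle the two conditions separately and then intersect. One (3 states) tracks how much of the suffix `10` has currently been matched; the other (3 states) tracks whether and how much of `00` has been seen. Each combined state is a pair, one component from each; accept when both components accept. After merging equivalent states the machine shrinks.
        0   1  
>  S0   S1  S0 
   S1   S2  S0 
   S2   S2  S3 
   S3   S4  S3 
 * S4   S2  S3 
(> = start, * = accepting)

start=S0; accept=S4; S0-0->S1; S0-1->S0; S1-0->S2; S1-1->S0; S2-0->S2; S2-1->S3; S3-0->S4; S3-1->S3; S4-0->S2; S4-1->S3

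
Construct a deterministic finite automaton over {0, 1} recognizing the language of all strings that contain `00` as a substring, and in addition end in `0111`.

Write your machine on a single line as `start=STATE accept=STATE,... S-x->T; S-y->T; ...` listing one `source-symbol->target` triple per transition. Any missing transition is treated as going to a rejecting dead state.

start=A; accept=I; A-0->B; A-1->A; B-0->C; B-1->D; C-0->C; C-1->E; D-0->B; D-1->F; E-0->C; E-1->G; F-0->B; F-1->H; G-0->C; G-1->I; H-0->B; H-1->A; I-0->C; I-1->J; J-0->C; J-1->J

Handle the two conditions separately and then intersect. The first has 3 states tracking whether and how much of `00` has been seen; the second has 5 states tracking how much of the suffix `0111` has currently been matched. A product state is a pair (one from each), accepting exactly when both do.
With 10 states:
       0  1 
>  A   B  A 
   B   C  D 
   C   C  E 
   D   B  F 
   E   C  G 
   F   B  H 
   G   C  I 
   H   B  A 
 * I   C  J 
   J   C  J 
(> = start, * = accepting)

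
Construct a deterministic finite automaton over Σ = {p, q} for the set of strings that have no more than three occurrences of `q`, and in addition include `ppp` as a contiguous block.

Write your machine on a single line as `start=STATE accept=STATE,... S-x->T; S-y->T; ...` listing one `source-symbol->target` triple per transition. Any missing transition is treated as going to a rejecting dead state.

Build one automaton per condition and run them in lockstep. One (5 states) tracks the count of `q`s, saturating at 4; the other (4 states) tracks whether and how much of `ppp` has been seen. Each combined state is a pair, one component from each; accept when both components accept. Minimizing collapses redundant product states.
       p  q 
>  A   B  C 
   B   D  C 
   C   E  F 
   D   G  C 
   E   H  F 
   F   I  J 
 * G   G  K 
   H   K  F 
   I   L  J 
   J   M  N 
 * K   K  O 
   L   O  J 
   M   P  N 
   N   N  N 
 * O   O  Q 
   P   Q  N 
 * Q   Q  N 
(> = start, * = accepting)

start=A; accept=G,K,O,Q; A-p->B; A-q->C; B-p->D; B-q->C; C-p->E; C-q->F; D-p->G; D-q->C; E-p->H; E-q->F; F-p->I; F-q->J; G-p->G; G-q->K; H-p->K; H-q->F; I-p->L; I-q->J; J-p->M; J-q->N; K-p->K; K-q->O; L-p->O; L-q->J; M-p->P; M-q->N; N-p->N; N-q->N; O-p->O; O-q->Q; P-p->Q; P-q->N; Q-p->Q; Q-q->N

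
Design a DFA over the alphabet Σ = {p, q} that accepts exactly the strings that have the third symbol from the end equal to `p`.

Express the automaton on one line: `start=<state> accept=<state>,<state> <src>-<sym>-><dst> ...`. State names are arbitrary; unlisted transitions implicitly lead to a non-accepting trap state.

start=S0 accept=S7,S8,S9,S10 S0-p->S1 S0-q->S2 S1-p->S3 S1-q->S4 S2-p->S5 S2-q->S6 S3-p->S7 S3-q->S8 S4-p->S9 S4-q->S10 S5-p->S11 S5-q->S12 S6-p->S13 S6-q->S14 S7-p->S7 S7-q->S8 S8-p->S9 S8-q->S10 S9-p->S11 S9-q->S12 S10-p->S13 S10-q->S14 S11-p->S7 S11-q->S8 S12-p->S9 S12-q->S10 S13-p->S11 S13-q->S12 S14-p->S13 S14-q->S14

Because acceptance depends on a position counted from the end, the machine has to buffer the most recent 3 symbols. Make each state the string of the last up-to-3 symbols read; on input `x` shift the window left and append `x`. Accept when the buffered window has length 3 and begins with `p`.
A 15-state machine:
          p    q  
>  S0     S1   S2 
   S1     S3   S4 
   S2     S5   S6 
   S3     S7   S8 
   S4     S9  S10 
   S5    S11  S12 
   S6    S13  S14 
 * S7     S7   S8 
 * S8     S9  S10 
 * S9    S11  S12 
 * S10   S13  S14 
   S11    S7   S8 
   S12    S9  S10 
   S13   S11  S12 
   S14   S13  S14 
(> = start, * = accepting)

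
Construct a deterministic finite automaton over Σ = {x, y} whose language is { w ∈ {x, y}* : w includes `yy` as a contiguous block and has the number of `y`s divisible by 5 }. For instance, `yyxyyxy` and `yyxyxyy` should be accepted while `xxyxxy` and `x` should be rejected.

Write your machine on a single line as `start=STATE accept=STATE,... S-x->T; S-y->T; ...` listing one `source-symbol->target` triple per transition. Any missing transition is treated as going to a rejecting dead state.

start=q0; accept=q9; q0-x->q0; q0-y->q1; q1-x->q2; q1-y->q3; q2-x->q2; q2-y->q4; q3-x->q3; q3-y->q5; q4-x->q6; q4-y->q5; q5-x->q5; q5-y->q7; q6-x->q6; q6-y->q8; q7-x->q7; q7-y->q9; q8-x->q10; q8-y->q7; q9-x->q9; q9-y->q11; q10-x->q10; q10-y->q12; q11-x->q11; q11-y->q3; q12-x->q13; q12-y->q9; q13-x->q13; q13-y->q14; q14-x->q0; q14-y->q11

Run two small machines in parallel and take their product. One (3 states) tracks whether and how much of `yy` has been seen; the other (5 states) tracks the count of `y`s modulo 5. Each combined state is a pair, one component from each; accept when both components accept.
With 15 states:
          x    y  
>  q0     q0   q1 
   q1     q2   q3 
   q2     q2   q4 
   q3     q3   q5 
   q4     q6   q5 
   q5     q5   q7 
   q6     q6   q8 
   q7     q7   q9 
   q8    q10   q7 
 * q9     q9  q11 
   q10   q10  q12 
   q11   q11   q3 
   q12   q13   q9 
   q13   q13  q14 
   q14    q0  q11 
(> = start, * = accepting)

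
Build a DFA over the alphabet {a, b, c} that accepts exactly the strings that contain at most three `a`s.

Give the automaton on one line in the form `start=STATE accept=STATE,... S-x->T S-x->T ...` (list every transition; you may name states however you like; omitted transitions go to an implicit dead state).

Count `a`s, saturating at 4: states q0 through q3 mean 0 through 3 `a`s seen; q4 means more than 3. Each `a` increments (capped at q4); other symbols loop. Accept from {q0, q1, q2, q3}.
5 states suffice.
        a   b   c  
>* q0   q1  q0  q0 
 * q1   q2  q1  q1 
 * q2   q3  q2  q2 
 * q3   q4  q3  q3 
   q4   q4  q4  q4 
(> = start, * = accepting)

start=q0 accept=q0,q1,q2,q3 q0-a->q1 q0-b->q0 q0-c->q0 q1-a->q2 q1-b->q1 q1-c->q1 q2-a->q3 q2-b->q2 q2-c->q2 q3-a->q4 q3-b->q3 q3-c->q3 q4-a->q4 q4-b->q4 q4-c->q4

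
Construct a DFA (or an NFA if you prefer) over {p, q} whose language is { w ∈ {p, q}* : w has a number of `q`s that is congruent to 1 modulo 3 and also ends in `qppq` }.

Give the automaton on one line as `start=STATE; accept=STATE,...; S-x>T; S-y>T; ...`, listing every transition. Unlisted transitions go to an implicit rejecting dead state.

start=S0; accept=S6; S0-p>S0; S0-q>S1; S1-p>S1; S1-q>S2; S2-p>S2; S2-q>S3; S3-p>S4; S3-q>S1; S4-p>S5; S4-q>S1; S5-p>S0; S5-q>S6; S6-p>S1; S6-q>S2

Build one automaton per condition and run them in lockstep. One (3 states) tracks the count of `q`s modulo 3; the other (5 states) tracks how much of the suffix `qppq` has currently been matched. Each combined state is a pair, one component from each; accept when both components accept. After merging equivalent states the machine shrinks.
A 7-state machine:
        p   q  
>  S0   S0  S1 
   S1   S1  S2 
   S2   S2  S3 
   S3   S4  S1 
   S4   S5  S1 
   S5   S0  S6 
 * S6   S1  S2 
(> = start, * = accepting)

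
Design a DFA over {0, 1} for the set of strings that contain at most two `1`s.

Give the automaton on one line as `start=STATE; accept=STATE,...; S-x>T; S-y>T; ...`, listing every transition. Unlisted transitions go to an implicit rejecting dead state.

start=q0; accept=q0,q1,q2; q0-0>q0; q0-1>q1; q1-0>q1; q1-1>q2; q2-0>q2; q2-1>q3; q3-0>q3; q3-1>q3

Count `1`s, saturating at 3: states q0 through q2 mean 0 through 2 `1`s seen; q3 means more than 2. Each `1` increments (capped at q3); other symbols loop. Accept from {q0, q1, q2}.
With 4 states:
        0   1  
>* q0   q0  q1 
 * q1   q1  q2 
 * q2   q2  q3 
   q3   q3  q3 
(> = start, * = accepting)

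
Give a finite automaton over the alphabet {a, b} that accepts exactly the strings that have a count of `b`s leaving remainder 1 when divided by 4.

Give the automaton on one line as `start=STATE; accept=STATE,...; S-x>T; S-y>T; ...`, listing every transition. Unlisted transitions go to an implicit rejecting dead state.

The only thing that matters is how many `b`s have appeared, reduced mod 4. Use one state per residue: S0 for 0, …, S3 for 3. Reading `b` moves to the next residue; anything else stays put. S1 is accepting.
        a   b  
>  S0   S0  S1 
 * S1   S1  S2 
   S2   S2  S3 
   S3   S3  S0 
(> = start, * = accepting)

start=S0; accept=S1; S0-a>S0; S0-b>S1; S1-a>S1; S1-b>S2; S2-a>S2; S2-b>S3; S3-a>S3; S3-b>S0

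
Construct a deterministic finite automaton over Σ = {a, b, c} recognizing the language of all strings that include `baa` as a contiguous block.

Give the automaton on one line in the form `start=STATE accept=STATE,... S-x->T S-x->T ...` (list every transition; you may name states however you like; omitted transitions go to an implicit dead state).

Track how much of `baa` has been matched so far: state S0 is no progress, S3 is the absorbing accept state reached once `baa` has occurred. Intermediate states record partial matches; on a mismatch, fall back to the longest reusable overlap.
A 4-state machine:
        a   b   c  
>  S0   S0  S1  S0 
   S1   S2  S1  S0 
   S2   S3  S1  S0 
 * S3   S3  S3  S3 
(> = start, * = accepting)

start=S0 accept=S3 S0-a->S0 S0-b->S1 S0-c->S0 S1-a->S2 S1-b->S1 S1-c->S0 S2-a->S3 S2-b->S1 S2-c->S0 S3-a->S3 S3-b->S3 S3-c->S3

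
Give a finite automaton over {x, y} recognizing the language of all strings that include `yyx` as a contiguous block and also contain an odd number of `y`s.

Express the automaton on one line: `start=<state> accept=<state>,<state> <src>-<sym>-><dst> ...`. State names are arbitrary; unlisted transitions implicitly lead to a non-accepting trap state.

start=q0 accept=q7 q0-x->q0 q0-y->q1 q1-x->q2 q1-y->q3 q2-x->q2 q2-y->q4 q3-x->q5 q3-y->q6 q4-x->q0 q4-y->q6 q5-x->q5 q5-y->q7 q6-x->q7 q6-y->q3 q7-x->q7 q7-y->q5

Run two small machines in parallel and take their product. One (4 states) tracks whether and how much of `yyx` has been seen; the other (2 states) tracks the count of `y`s modulo 2. Each combined state is a pair, one component from each; accept when both components accept.
With 8 states:
        x   y  
>  q0   q0  q1 
   q1   q2  q3 
   q2   q2  q4 
   q3   q5  q6 
   q4   q0  q6 
   q5   q5  q7 
   q6   q7  q3 
 * q7   q7  q5 
(> = start, * = accepting)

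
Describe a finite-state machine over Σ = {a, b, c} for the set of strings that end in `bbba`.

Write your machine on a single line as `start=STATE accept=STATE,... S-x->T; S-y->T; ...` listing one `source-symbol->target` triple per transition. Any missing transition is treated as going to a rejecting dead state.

Let each state record the length of the longest suffix of the input read so far that is also a prefix of `bbba`. q1 means the last symbol is `b`; q2 means the last 2 symbols are `bb`; q3 means the last 3 symbols are `bbb`; q4 means the last 4 symbols are `bbba`. Accept only at q4, where the string currently ends in `bbba`.
5 states suffice.
        a   b   c  
>  q0   q0  q1  q0 
   q1   q0  q2  q0 
   q2   q0  q3  q0 
   q3   q4  q3  q0 
 * q4   q0  q1  q0 
(> = start, * = accepting)

start=q0; accept=q4; q0-a->q0; q0-b->q1; q0-c->q0; q1-a->q0; q1-b->q2; q1-c->q0; q2-a->q0; q2-b->q3; q2-c->q0; q3-a->q4; q3-b->q3; q3-c->q0; q4-a->q0; q4-b->q1; q4-c->q0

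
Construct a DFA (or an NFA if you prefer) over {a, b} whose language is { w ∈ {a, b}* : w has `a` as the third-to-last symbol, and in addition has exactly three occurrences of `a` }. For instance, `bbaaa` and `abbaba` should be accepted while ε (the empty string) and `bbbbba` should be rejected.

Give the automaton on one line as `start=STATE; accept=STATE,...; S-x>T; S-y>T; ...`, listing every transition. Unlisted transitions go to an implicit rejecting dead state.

Handle the two conditions separately and then intersect. One (15 states) tracks the last 3 symbols read; the other (5 states) tracks the count of `a`s, saturating at 4. Each combined state is a pair, one component from each; accept when both components accept. After merging equivalent states the machine shrinks.
A 15-state machine:
          a    b  
>  S0     S1   S0 
   S1     S2   S3 
   S2     S4   S5 
   S3     S6   S3 
 * S4     S7   S8 
   S5     S9  S10 
   S6    S11   S5 
   S7     S7   S7 
 * S8     S7  S12 
 * S9     S7  S13 
   S10   S14  S10 
   S11    S7   S8 
 * S12    S7   S7 
   S13    S7  S12 
   S14    S7  S13 
(> = start, * = accepting)

start=S0; accept=S4,S8,S9,S12; S0-a>S1; S0-b>S0; S1-a>S2; S1-b>S3; S2-a>S4; S2-b>S5; S3-a>S6; S3-b>S3; S4-a>S7; S4-b>S8; S5-a>S9; S5-b>S10; S6-a>S11; S6-b>S5; S7-a>S7; S7-b>S7; S8-a>S7; S8-b>S12; S9-a>S7; S9-b>S13; S10-a>S14; S10-b>S10; S11-a>S7; S11-b>S8; S12-a>S7; S12-b>S7; S13-a>S7; S13-b>S12; S14-a>S7; S14-b>S13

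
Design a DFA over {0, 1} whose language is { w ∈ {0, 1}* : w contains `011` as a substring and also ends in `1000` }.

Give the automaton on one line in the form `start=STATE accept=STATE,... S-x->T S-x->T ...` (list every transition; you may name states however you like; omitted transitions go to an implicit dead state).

start=s0 accept=s10 s0-0->s1 s0-1->s2 s1-0->s1 s1-1->s3 s2-0->s4 s2-1->s2 s3-0->s4 s3-1->s5 s4-0->s6 s4-1->s3 s5-0->s7 s5-1->s5 s6-0->s8 s6-1->s3 s7-0->s9 s7-1->s5 s8-0->s1 s8-1->s3 s9-0->s10 s9-1->s5 s10-0->s11 s10-1->s5 s11-0->s11 s11-1->s5

Handle the two conditions separately and then intersect. One (4 states) tracks whether and how much of `011` has been seen; the other (5 states) tracks how much of the suffix `1000` has currently been matched. Each combined state is a pair, one component from each; accept when both components accept.
          0    1  
>  s0     s1   s2 
   s1     s1   s3 
   s2     s4   s2 
   s3     s4   s5 
   s4     s6   s3 
   s5     s7   s5 
   s6     s8   s3 
   s7     s9   s5 
   s8     s1   s3 
   s9    s10   s5 
 * s10   s11   s5 
   s11   s11   s5 
(> = start, * = accepting)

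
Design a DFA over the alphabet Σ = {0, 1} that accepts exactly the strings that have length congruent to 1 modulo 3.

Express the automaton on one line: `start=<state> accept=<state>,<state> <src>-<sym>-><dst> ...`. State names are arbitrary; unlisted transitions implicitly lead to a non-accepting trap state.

Count input length modulo 3: every symbol advances one step around the cycle q0 → q1 → q2 → q0. Accept at q1.
        0   1  
>  q0   q1  q1 
 * q1   q2  q2 
   q2   q0  q0 
(> = start, * = accepting)

start=q0 accept=q1 q0-0->q1 q0-1->q1 q1-0->q2 q1-1->q2 q2-0->q0 q2-1->q0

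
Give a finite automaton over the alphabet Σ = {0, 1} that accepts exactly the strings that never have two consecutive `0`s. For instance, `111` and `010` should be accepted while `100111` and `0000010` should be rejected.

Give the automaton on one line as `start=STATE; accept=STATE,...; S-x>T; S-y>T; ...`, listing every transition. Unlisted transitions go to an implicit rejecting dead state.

Track partial matches of the forbidden pattern `00`. State s2 is a dead state reached once `00` has occurred; every other state accepts. s0 means no part of `00` is currently matched.
        0   1  
>* s0   s1  s0 
 * s1   s2  s0 
   s2   s2  s2 
(> = start, * = accepting)

start=s0; accept=s0,s1; s0-0>s1; s0-1>s0; s1-0>s2; s1-1>s0; s2-0>s2; s2-1>s2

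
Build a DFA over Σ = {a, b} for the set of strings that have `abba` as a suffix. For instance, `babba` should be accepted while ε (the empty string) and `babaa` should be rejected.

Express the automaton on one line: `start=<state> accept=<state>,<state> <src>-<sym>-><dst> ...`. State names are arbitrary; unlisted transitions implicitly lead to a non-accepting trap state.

Remember how much of `abba` the current input suffix matches. State q0 means no match yet; q1 means the last symbol is `a`; q2 means the last 2 symbols are `ab`; q3 means the last 3 symbols are `abb`; q4 means the last 4 symbols are `abba`. Only q4 accepts. On a mismatch, fall back to the longest proper suffix that is still a prefix of `abba`.
        a   b  
>  q0   q1  q0 
   q1   q1  q2 
   q2   q1  q3 
   q3   q4  q0 
 * q4   q1  q2 
(> = start, * = accepting)

start=q0 accept=q4 q0-a->q1 q0-b->q0 q1-a->q1 q1-b->q2 q2-a->q1 q2-b->q3 q3-a->q4 q3-b->q0 q4-a->q1 q4-b->q2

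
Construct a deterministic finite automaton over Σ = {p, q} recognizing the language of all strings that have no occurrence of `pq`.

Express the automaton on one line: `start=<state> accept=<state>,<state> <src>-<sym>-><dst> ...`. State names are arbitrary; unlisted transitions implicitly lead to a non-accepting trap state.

This is the complement of 'contains `pq`'. Use the same substring-matching states — A through C holding how much of `pq` has just been matched — but flip the accepting set: everything except the trap C accepts.
       p  q 
>* A   B  A 
 * B   B  C 
   C   C  C 
(> = start, * = accepting)

start=A accept=A,B A-p->B A-q->A B-p->B B-q->C C-p->C C-q->C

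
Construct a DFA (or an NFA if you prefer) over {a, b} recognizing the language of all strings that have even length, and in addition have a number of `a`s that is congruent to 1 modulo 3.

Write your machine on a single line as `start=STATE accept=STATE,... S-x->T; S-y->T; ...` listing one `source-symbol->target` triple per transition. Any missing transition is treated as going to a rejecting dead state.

Handle the two conditions separately and then intersect. The first has 2 states tracking the input length modulo 2; the second has 3 states tracking the count of `a`s modulo 3. A product state is a pair (one from each), accepting exactly when both do.
A 6-state machine:
        a   b  
>  q0   q1  q2 
   q1   q3  q4 
   q2   q4  q0 
   q3   q2  q5 
 * q4   q5  q1 
   q5   q0  q3 
(> = start, * = accepting)

start=q0; accept=q4; q0-a->q1; q0-b->q2; q1-a->q3; q1-b->q4; q2-a->q4; q2-b->q0; q3-a->q2; q3-b->q5; q4-a->q5; q4-b->q1; q5-a->q0; q5-b->q3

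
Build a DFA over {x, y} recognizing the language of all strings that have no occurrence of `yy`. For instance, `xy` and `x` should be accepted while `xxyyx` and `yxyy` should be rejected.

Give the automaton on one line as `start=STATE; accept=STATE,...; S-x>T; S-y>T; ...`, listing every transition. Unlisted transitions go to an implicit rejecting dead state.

start=s0; accept=s0,s1; s0-x>s0; s0-y>s1; s1-x>s0; s1-y>s2; s2-x>s2; s2-y>s2

Track partial matches of the forbidden pattern `yy`. State s2 is a dead state reached once `yy` has occurred; every other state accepts. s0 means no part of `yy` is currently matched.
A 3-state machine:
        x   y  
>* s0   s0  s1 
 * s1   s0  s2 
   s2   s2  s2 
(> = start, * = accepting)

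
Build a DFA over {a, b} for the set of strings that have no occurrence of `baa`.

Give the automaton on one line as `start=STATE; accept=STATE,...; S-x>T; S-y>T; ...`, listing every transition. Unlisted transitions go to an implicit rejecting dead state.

start=q0; accept=q0,q1,q2; q0-a>q0; q0-b>q1; q1-a>q2; q1-b>q1; q2-a>q3; q2-b>q1; q3-a>q3; q3-b>q3

Track partial matches of the forbidden pattern `baa`. State q3 is a dead state reached once `baa` has occurred; every other state accepts. q0 means no part of `baa` is currently matched.
4 states suffice.
        a   b  
>* q0   q0  q1 
 * q1   q2  q1 
 * q2   q3  q1 
   q3   q3  q3 
(> = start, * = accepting)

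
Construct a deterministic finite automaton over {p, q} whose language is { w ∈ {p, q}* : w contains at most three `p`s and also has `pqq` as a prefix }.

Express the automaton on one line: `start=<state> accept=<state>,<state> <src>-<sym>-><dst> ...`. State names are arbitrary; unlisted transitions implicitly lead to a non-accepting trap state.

start=S0 accept=S7,S9,S10 S0-p->S1 S0-q->S2 S1-p->S3 S1-q->S4 S2-p->S5 S2-q->S2 S3-p->S6 S3-q->S3 S4-p->S3 S4-q->S7 S5-p->S3 S5-q->S5 S6-p->S8 S6-q->S6 S7-p->S9 S7-q->S7 S8-p->S8 S8-q->S8 S9-p->S10 S9-q->S9 S10-p->S11 S10-q->S10 S11-p->S11 S11-q->S11

Run two small machines in parallel and take their product. One (5 states) tracks the count of `p`s, saturating at 4; the other (5 states) tracks whether the input so far still matches the prefix `pqq`. Each combined state is a pair, one component from each; accept when both components accept.
          p    q  
>  S0     S1   S2 
   S1     S3   S4 
   S2     S5   S2 
   S3     S6   S3 
   S4     S3   S7 
   S5     S3   S5 
   S6     S8   S6 
 * S7     S9   S7 
   S8     S8   S8 
 * S9    S10   S9 
 * S10   S11  S10 
   S11   S11  S11 
(> = start, * = accepting)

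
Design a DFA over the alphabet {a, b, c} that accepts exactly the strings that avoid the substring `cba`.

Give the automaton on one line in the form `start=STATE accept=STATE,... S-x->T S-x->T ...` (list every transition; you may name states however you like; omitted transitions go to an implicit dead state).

This is the complement of 'contains `cba`'. Use the same substring-matching states — S0 through S3 holding how much of `cba` has just been matched — but flip the accepting set: everything except the trap S3 accepts.
4 states suffice.
        a   b   c  
>* S0   S0  S0  S1 
 * S1   S0  S2  S1 
 * S2   S3  S0  S1 
   S3   S3  S3  S3 
(> = start, * = accepting)

start=S0 accept=S0,S1,S2 S0-a->S0 S0-b->S0 S0-c->S1 S1-a->S0 S1-b->S2 S1-c->S1 S2-a->S3 S2-b->S0 S2-c->S1 S3-a->S3 S3-b->S3 S3-c->S3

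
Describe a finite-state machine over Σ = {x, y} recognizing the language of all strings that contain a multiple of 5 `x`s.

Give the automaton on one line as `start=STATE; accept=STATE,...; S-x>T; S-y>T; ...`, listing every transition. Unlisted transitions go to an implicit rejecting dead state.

start=A; accept=A; A-x>B; A-y>A; B-x>C; B-y>B; C-x>D; C-y>C; D-x>E; D-y>D; E-x>A; E-y>E

The only thing that matters is how many `x`s have appeared, reduced mod 5. Use one state per residue: A for 0, …, E for 4. Reading `x` moves to the next residue; anything else stays put. A is accepting.
5 states suffice.
       x  y 
>* A   B  A 
   B   C  B 
   C   D  C 
   D   E  D 
   E   A  E 
(> = start, * = accepting)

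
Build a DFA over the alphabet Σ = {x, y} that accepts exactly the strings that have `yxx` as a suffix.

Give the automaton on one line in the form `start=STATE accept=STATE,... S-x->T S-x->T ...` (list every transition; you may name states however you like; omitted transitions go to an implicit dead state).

start=q0 accept=q3 q0-x->q0 q0-y->q1 q1-x->q2 q1-y->q1 q2-x->q3 q2-y->q1 q3-x->q0 q3-y->q1

Remember how much of `yxx` the current input suffix matches. State q0 means no match yet; q1 means the last symbol is `y`; q2 means the last 2 symbols are `yx`; q3 means the last 3 symbols are `yxx`. Only q3 accepts. On a mismatch, fall back to the longest proper suffix that is still a prefix of `yxx`.
A 4-state machine:
        x   y  
>  q0   q0  q1 
   q1   q2  q1 
   q2   q3  q1 
 * q3   q0  q1 
(> = start, * = accepting)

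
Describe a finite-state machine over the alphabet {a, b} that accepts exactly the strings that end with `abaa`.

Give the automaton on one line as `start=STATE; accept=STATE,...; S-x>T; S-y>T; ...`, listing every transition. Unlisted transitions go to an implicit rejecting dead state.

Let each state record the length of the longest suffix of the input read so far that is also a prefix of `abaa`. q1 means the last symbol is `a`; q2 means the last 2 symbols are `ab`; q3 means the last 3 symbols are `aba`; q4 means the last 4 symbols are `abaa`. Accept only at q4, where the string currently ends in `abaa`.
        a   b  
>  q0   q1  q0 
   q1   q1  q2 
   q2   q3  q0 
   q3   q4  q2 
 * q4   q1  q2 
(> = start, * = accepting)

start=q0; accept=q4; q0-a>q1; q0-b>q0; q1-a>q1; q1-b>q2; q2-a>q3; q2-b>q0; q3-a>q4; q3-b>q2; q4-a>q1; q4-b>q2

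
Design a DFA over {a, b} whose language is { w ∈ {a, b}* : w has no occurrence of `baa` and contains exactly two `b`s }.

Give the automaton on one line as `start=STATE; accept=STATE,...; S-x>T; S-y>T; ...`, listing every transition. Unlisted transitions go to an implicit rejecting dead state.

start=q0; accept=q3,q5; q0-a>q0; q0-b>q1; q1-a>q2; q1-b>q3; q2-a>q4; q2-b>q3; q3-a>q5; q3-b>q4; q4-a>q4; q4-b>q4; q5-a>q4; q5-b>q4

Build one automaton per condition and run them in lockstep. The first has 4 states tracking partial matches of the forbidden pattern `baa`; the second has 4 states tracking the count of `b`s, saturating at 3. A product state is a pair (one from each), accepting exactly when both do. Minimizing collapses redundant product states.
With 6 states:
        a   b  
>  q0   q0  q1 
   q1   q2  q3 
   q2   q4  q3 
 * q3   q5  q4 
   q4   q4  q4 
 * q5   q4  q4 
(> = start, * = accepting)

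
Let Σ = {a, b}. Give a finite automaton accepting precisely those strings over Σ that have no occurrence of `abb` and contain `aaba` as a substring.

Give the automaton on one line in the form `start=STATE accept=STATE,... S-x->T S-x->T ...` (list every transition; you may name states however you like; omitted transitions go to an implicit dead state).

Handle the two conditions separately and then intersect. The first has 4 states tracking partial matches of the forbidden pattern `abb`; the second has 5 states tracking whether and how much of `aaba` has been seen. A product state is a pair (one from each), accepting exactly when both do.
12 states suffice.
          a    b  
>  s0     s1   s0 
   s1     s2   s3 
   s2     s2   s4 
   s3     s1   s5 
   s4     s6   s5 
   s5     s7   s5 
 * s6     s6   s8 
   s7     s9   s5 
 * s8     s6  s10 
   s9     s9  s11 
   s10   s10  s10 
   s11   s10   s5 
(> = start, * = accepting)

start=s0 accept=s6,s8 s0-a->s1 s0-b->s0 s1-a->s2 s1-b->s3 s2-a->s2 s2-b->s4 s3-a->s1 s3-b->s5 s4-a->s6 s4-b->s5 s5-a->s7 s5-b->s5 s6-a->s6 s6-b->s8 s7-a->s9 s7-b->s5 s8-a->s6 s8-b->s10 s9-a->s9 s9-b->s11 s10-a->s10 s10-b->s10 s11-a->s10 s11-b->s5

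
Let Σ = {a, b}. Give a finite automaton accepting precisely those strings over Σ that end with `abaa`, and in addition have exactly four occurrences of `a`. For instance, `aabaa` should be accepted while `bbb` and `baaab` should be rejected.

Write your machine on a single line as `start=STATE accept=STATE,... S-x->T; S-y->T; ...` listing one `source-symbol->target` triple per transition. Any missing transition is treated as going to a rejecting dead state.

Handle the two conditions separately and then intersect. One (5 states) tracks how much of the suffix `abaa` has currently been matched; the other (6 states) tracks the count of `a`s, saturating at 5. Each combined state is a pair, one component from each; accept when both components accept. After merging equivalent states the machine shrinks.
With 7 states:
        a   b  
>  s0   s1  s0 
   s1   s2  s1 
   s2   s3  s4 
   s3   s3  s3 
   s4   s5  s3 
   s5   s6  s3 
 * s6   s3  s3 
(> = start, * = accepting)

start=s0; accept=s6; s0-a->s1; s0-b->s0; s1-a->s2; s1-b->s1; s2-a->s3; s2-b->s4; s3-a->s3; s3-b->s3; s4-a->s5; s4-b->s3; s5-a->s6; s5-b->s3; s6-a->s3; s6-b->s3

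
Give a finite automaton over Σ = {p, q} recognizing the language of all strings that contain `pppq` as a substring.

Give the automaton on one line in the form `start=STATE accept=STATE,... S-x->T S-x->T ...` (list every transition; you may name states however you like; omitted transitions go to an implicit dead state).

Track how much of `pppq` has been matched so far: state s0 is no progress, s4 is the absorbing accept state reached once `pppq` has occurred. Intermediate states record partial matches; on a mismatch, fall back to the longest reusable overlap.
5 states suffice.
        p   q  
>  s0   s1  s0 
   s1   s2  s0 
   s2   s3  s0 
   s3   s3  s4 
 * s4   s4  s4 
(> = start, * = accepting)

start=s0 accept=s4 s0-p->s1 s0-q->s0 s1-p->s2 s1-q->s0 s2-p->s3 s2-q->s0 s3-p->s3 s3-q->s4 s4-p->s4 s4-q->s4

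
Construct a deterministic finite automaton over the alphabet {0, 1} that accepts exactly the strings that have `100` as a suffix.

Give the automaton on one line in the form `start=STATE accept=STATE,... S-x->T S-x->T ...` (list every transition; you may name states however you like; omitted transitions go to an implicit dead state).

start=q0 accept=q3 q0-0->q0 q0-1->q1 q1-0->q2 q1-1->q1 q2-0->q3 q2-1->q1 q3-0->q0 q3-1->q1

Let each state record the length of the longest suffix of the input read so far that is also a prefix of `100`. q1 means the last symbol is `1`; q2 means the last 2 symbols are `10`; q3 means the last 3 symbols are `100`. Accept only at q3, where the string currently ends in `100`.
With 4 states:
        0   1  
>  q0   q0  q1 
   q1   q2  q1 
   q2   q3  q1 
 * q3   q0  q1 
(> = start, * = accepting)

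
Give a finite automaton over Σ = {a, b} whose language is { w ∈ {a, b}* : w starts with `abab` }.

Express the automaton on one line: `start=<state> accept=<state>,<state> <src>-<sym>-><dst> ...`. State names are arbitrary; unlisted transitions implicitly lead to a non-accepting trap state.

Walk along `abab` while the input agrees: from s0 take `a` to s1, and so on. Any deviation drops to the rejecting sink s5. Once s4 is reached the prefix is confirmed and every continuation is accepted.
A 6-state machine:
        a   b  
>  s0   s1  s5 
   s1   s5  s2 
   s2   s3  s5 
   s3   s5  s4 
 * s4   s4  s4 
   s5   s5  s5 
(> = start, * = accepting)

start=s0 accept=s4 s0-a->s1 s0-b->s5 s1-a->s5 s1-b->s2 s2-a->s3 s2-b->s5 s3-a->s5 s3-b->s4 s4-a->s4 s4-b->s4 s5-a->s5 s5-b->s5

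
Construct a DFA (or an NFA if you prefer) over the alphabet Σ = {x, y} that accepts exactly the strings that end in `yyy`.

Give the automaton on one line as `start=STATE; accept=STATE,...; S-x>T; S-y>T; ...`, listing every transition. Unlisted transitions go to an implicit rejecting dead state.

start=s0; accept=s3; s0-x>s0; s0-y>s1; s1-x>s0; s1-y>s2; s2-x>s0; s2-y>s3; s3-x>s0; s3-y>s3

Remember how much of `yyy` the current input suffix matches. State s0 means no match yet; s1 means the last symbol is `y`; s2 means the last 2 symbols are `yy`; s3 means the last 3 symbols are `yyy`. Only s3 accepts. On a mismatch, fall back to the longest proper suffix that is still a prefix of `yyy`.
A 4-state machine:
        x   y  
>  s0   s0  s1 
   s1   s0  s2 
   s2   s0  s3 
 * s3   s0  s3 
(> = start, * = accepting)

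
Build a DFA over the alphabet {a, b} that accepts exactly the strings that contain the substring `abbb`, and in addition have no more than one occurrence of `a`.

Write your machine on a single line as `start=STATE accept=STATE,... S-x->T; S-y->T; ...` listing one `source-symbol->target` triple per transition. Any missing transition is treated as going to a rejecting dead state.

start=S0; accept=S5; S0-a->S1; S0-b->S0; S1-a->S2; S1-b->S3; S2-a->S2; S2-b->S2; S3-a->S2; S3-b->S4; S4-a->S2; S4-b->S5; S5-a->S2; S5-b->S5

Build one automaton per condition and run them in lockstep. The first has 5 states tracking whether and how much of `abbb` has been seen; the second has 3 states tracking the count of `a`s, saturating at 2. A product state is a pair (one from each), accepting exactly when both do. Minimizing collapses redundant product states.
With 6 states:
        a   b  
>  S0   S1  S0 
   S1   S2  S3 
   S2   S2  S2 
   S3   S2  S4 
   S4   S2  S5 
 * S5   S2  S5 
(> = start, * = accepting)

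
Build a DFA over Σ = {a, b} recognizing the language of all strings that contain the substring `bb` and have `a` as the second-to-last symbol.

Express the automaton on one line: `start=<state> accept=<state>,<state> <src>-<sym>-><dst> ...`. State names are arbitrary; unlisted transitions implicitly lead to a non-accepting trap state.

Run two small machines in parallel and take their product. One (3 states) tracks whether and how much of `bb` has been seen; the other (7 states) tracks the last 2 symbols read. Each combined state is a pair, one component from each; accept when both components accept. After merging equivalent states the machine shrinks.
6 states suffice.
        a   b  
>  q0   q0  q1 
   q1   q0  q2 
   q2   q3  q2 
   q3   q4  q5 
 * q4   q4  q5 
 * q5   q3  q2 
(> = start, * = accepting)

start=q0 accept=q4,q5 q0-a->q0 q0-b->q1 q1-a->q0 q1-b->q2 q2-a->q3 q2-b->q2 q3-a->q4 q3-b->q5 q4-a->q4 q4-b->q5 q5-a->q3 q5-b->q2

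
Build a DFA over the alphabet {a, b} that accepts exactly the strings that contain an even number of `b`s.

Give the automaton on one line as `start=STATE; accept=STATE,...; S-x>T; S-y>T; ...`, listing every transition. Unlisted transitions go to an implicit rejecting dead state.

The only thing that matters is how many `b`s have appeared, reduced mod 2. Use one state per residue: q0 for 0, …, q1 for 1. Reading `b` moves to the next residue; anything else stays put. q0 is accepting.
        a   b  
>* q0   q0  q1 
   q1   q1  q0 
(> = start, * = accepting)

start=q0; accept=q0; q0-a>q0; q0-b>q1; q1-a>q1; q1-b>q0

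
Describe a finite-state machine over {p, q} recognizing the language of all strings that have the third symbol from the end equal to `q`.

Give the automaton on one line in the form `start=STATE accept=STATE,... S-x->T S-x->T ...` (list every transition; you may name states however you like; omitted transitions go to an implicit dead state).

start=S0 accept=S11,S12,S13,S14 S0-p->S1 S0-q->S2 S1-p->S3 S1-q->S4 S2-p->S5 S2-q->S6 S3-p->S7 S3-q->S8 S4-p->S9 S4-q->S10 S5-p->S11 S5-q->S12 S6-p->S13 S6-q->S14 S7-p->S7 S7-q->S8 S8-p->S9 S8-q->S10 S9-p->S11 S9-q->S12 S10-p->S13 S10-q->S14 S11-p->S7 S11-q->S8 S12-p->S9 S12-q->S10 S13-p->S11 S13-q->S12 S14-p->S13 S14-q->S14

Because acceptance depends on a position counted from the end, the machine has to buffer the most recent 3 symbols. Make each state the string of the last up-to-3 symbols read; on input `x` shift the window left and append `x`. Accept when the buffered window has length 3 and begins with `q`.
15 states suffice.
          p    q  
>  S0     S1   S2 
   S1     S3   S4 
   S2     S5   S6 
   S3     S7   S8 
   S4     S9  S10 
   S5    S11  S12 
   S6    S13  S14 
   S7     S7   S8 
   S8     S9  S10 
   S9    S11  S12 
   S10   S13  S14 
 * S11    S7   S8 
 * S12    S9  S10 
 * S13   S11  S12 
 * S14   S13  S14 
(> = start, * = accepting)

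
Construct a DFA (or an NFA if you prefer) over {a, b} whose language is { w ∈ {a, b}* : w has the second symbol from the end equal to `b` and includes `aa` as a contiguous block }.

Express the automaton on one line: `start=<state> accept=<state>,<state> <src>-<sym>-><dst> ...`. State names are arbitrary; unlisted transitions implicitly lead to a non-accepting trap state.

Run two small machines in parallel and take their product. The first has 7 states tracking the last 2 symbols read; the second has 3 states tracking whether and how much of `aa` has been seen. A product state is a pair (one from each), accepting exactly when both do.
        a   b  
>  q0   q1  q2 
   q1   q3  q4 
   q2   q5  q6 
   q3   q3  q7 
   q4   q5  q6 
   q5   q3  q4 
   q6   q5  q6 
   q7   q8  q9 
 * q8   q3  q7 
 * q9   q8  q9 
(> = start, * = accepting)

start=q0 accept=q8,q9 q0-a->q1 q0-b->q2 q1-a->q3 q1-b->q4 q2-a->q5 q2-b->q6 q3-a->q3 q3-b->q7 q4-a->q5 q4-b->q6 q5-a->q3 q5-b->q4 q6-a->q5 q6-b->q6 q7-a->q8 q7-b->q9 q8-a->q3 q8-b->q7 q9-a->q8 q9-b->q9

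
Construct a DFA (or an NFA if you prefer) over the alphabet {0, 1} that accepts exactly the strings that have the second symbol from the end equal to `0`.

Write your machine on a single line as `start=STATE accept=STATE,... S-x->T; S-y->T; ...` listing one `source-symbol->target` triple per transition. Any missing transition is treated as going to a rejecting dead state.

start=A; accept=D,E; A-0->B; A-1->C; B-0->D; B-1->E; C-0->F; C-1->G; D-0->D; D-1->E; E-0->F; E-1->G; F-0->D; F-1->E; G-0->F; G-1->G

A DFA must remember the last 2 symbols (since which symbol is second-to-last isn't known until the input ends). Use one state per possible window of the last ≤2 symbols; accept from those whose window starts with `0`.
With 7 states:
       0  1 
>  A   B  C 
   B   D  E 
   C   F  G 
 * D   D  E 
 * E   F  G 
   F   D  E 
   G   F  G 
(> = start, * = accepting)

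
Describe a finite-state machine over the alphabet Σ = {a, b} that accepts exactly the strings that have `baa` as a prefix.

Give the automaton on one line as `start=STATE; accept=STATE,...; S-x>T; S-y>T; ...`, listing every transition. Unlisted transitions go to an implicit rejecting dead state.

Check the first 3 symbols one by one: S0 through S2 record how many have matched `baa` so far; any wrong symbol goes to the dead state S4. After all 3 match we enter the accepting sink S3.
With 5 states:
        a   b  
>  S0   S4  S1 
   S1   S2  S4 
   S2   S3  S4 
 * S3   S3  S3 
   S4   S4  S4 
(> = start, * = accepting)

start=S0; accept=S3; S0-a>S4; S0-b>S1; S1-a>S2; S1-b>S4; S2-a>S3; S2-b>S4; S3-a>S3; S3-b>S3; S4-a>S4; S4-b>S4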